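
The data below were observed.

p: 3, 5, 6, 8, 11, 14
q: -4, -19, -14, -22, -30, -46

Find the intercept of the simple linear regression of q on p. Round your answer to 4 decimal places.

4.3099

n = 6, Σx = 47, Σy = -135, Σxy = -1341, Σx² = 451
Sxx = Σx² − (Σx)²/n = 451 − 368.166667 = 82.833333
Sxy = Σxy − (Σx)(Σy)/n = -1341 − (-1057.5) = -283.5
b = Sxy/Sxx = -283.5/82.833333 = -3.422535
a = ȳ − b·x̄ = -22.5 − (-3.422535)·7.833333 = 4.309859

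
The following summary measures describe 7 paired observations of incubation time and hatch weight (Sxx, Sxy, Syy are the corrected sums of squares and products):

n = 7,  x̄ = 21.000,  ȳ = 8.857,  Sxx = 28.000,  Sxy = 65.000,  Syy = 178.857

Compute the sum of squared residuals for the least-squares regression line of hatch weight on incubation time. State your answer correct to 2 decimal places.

b = Sxy/Sxx = 65/28 = 2.321429
SSE = Syy − b·Sxy = 178.857 − 2.321429·65 = 27.964143

27.96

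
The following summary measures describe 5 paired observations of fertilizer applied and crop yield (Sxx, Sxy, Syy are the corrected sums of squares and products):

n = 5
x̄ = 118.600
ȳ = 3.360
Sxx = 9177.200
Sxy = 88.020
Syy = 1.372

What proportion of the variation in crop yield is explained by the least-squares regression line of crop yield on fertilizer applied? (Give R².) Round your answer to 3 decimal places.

0.615

R² = Sxy²/(Sxx·Syy) = (88.02)²/(9177.2·1.372) = 0.615316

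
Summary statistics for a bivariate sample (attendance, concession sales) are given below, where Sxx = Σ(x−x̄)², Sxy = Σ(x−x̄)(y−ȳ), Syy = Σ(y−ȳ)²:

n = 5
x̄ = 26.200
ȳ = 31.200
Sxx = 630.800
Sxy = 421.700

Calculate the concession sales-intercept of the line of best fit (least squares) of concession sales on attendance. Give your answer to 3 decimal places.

b = Sxy/Sxx = 421.7/630.8 = 0.668516
a = ȳ − b·x̄ = 31.2 − 0.668516·26.2 = 13.684876

13.685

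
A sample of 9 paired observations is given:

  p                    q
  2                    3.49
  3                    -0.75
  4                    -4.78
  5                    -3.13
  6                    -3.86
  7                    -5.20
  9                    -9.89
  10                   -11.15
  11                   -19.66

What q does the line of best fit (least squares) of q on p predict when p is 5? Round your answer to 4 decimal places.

-3.4620

n = 9, Σx = 57, Σy = -54.93, Σxy = -506.37, Σx² = 441
Sxx = Σx² − (Σx)²/n = 441 − 361 = 80
Sxy = Σxy − (Σx)(Σy)/n = -506.37 − (-347.89) = -158.48
b = Sxy/Sxx = -158.48/80 = -1.981
a = ȳ − b·x̄ = -6.103333 − (-1.981)·6.333333 = 6.443
ŷ(5) = a + b·5 = 6.443 + (-1.981)·5 = -3.462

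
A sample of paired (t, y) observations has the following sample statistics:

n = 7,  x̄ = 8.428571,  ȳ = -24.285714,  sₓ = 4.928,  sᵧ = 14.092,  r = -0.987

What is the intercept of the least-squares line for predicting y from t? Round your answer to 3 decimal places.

b = r · sᵧ/sₓ = -0.987 · 14.092/4.928 = -2.822403
a = ȳ − b·x̄ = -24.285714 − (-2.822403)·8.428571 = -0.496886

-0.497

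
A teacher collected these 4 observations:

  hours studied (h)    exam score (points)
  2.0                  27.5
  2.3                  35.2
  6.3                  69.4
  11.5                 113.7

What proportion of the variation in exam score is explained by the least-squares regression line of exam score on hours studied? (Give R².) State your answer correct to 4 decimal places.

n = 4, Σx = 22.1, Σy = 245.8, Σxy = 1880.73, Σx² = 181.23, Σy² = 19739.34
Sxx = Σx² − (Σx)²/n = 181.23 − 122.1025 = 59.1275
Sxy = Σxy − (Σx)(Σy)/n = 1880.73 − 1358.045 = 522.685
Syy = Σy² − (Σy)²/n = 19739.34 − 15104.41 = 4634.93
R² = Sxy²/(Sxx·Syy) = (522.685)²/(59.1275·4634.93) = 0.996890

0.9969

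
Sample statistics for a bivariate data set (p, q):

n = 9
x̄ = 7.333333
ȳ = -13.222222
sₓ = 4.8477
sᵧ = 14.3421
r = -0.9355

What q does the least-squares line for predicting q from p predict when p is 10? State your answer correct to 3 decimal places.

-20.603

b = r · sᵧ/sₓ = -0.9355 · 14.3421/4.8477 = -2.767711
a = ȳ − b·x̄ = -13.222222 − (-2.767711)·7.333333 = 7.074327
ŷ(10) = a + b·10 = 7.074327 + (-2.767711)·10 = -20.602787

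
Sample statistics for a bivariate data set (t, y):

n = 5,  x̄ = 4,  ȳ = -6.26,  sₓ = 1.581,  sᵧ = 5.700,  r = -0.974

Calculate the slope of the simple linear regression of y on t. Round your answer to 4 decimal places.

-3.5116

b = r · sᵧ/sₓ = -0.974 · 5.7/1.581 = -3.511575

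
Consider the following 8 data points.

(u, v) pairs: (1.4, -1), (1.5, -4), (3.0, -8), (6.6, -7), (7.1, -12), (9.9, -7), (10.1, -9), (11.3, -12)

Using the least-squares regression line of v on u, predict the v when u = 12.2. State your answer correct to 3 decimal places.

n = 8, Σx = 50.9, Σy = -60, Σxy = -458.6, Σx² = 434.89
Sxx = Σx² − (Σx)²/n = 434.89 − 323.85125 = 111.03875
Sxy = Σxy − (Σx)(Σy)/n = -458.6 − (-381.75) = -76.85
b = Sxy/Sxx = -76.85/111.03875 = -0.692101
a = ȳ − b·x̄ = -7.5 − (-0.692101)·6.3625 = -3.096509
ŷ(12.2) = a + b·12.2 = -3.096509 + (-0.692101)·12.2 = -11.540138

-11.540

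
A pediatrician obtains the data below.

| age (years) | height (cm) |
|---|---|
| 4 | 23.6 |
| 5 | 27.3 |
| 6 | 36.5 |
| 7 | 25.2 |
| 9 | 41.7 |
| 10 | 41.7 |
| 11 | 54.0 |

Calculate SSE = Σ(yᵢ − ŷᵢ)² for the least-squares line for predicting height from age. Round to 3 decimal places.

n = 7, Σx = 52, Σy = 250, Σxy = 2012.6, Σx² = 428, Σy² = 9663.32
Sxx = Σx² − (Σx)²/n = 428 − 386.285714 = 41.714286
Sxy = Σxy − (Σx)(Σy)/n = 2012.6 − 1857.142857 = 155.457143
Syy = Σy² − (Σy)²/n = 9663.32 − 8928.571429 = 734.748571
b = Sxy/Sxx = 155.457143/41.714286 = 3.726712
SSE = Syy − b·Sxy = 734.748571 − 3.726712·155.457143 = 155.404521

155.405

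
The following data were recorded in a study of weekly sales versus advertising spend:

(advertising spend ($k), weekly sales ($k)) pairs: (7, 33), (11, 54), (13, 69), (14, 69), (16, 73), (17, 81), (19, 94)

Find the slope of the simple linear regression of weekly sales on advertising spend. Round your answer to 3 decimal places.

n = 7, Σx = 97, Σy = 473, Σxy = 7019, Σx² = 1441
Sxx = Σx² − (Σx)²/n = 1441 − 1344.142857 = 96.857143
Sxy = Σxy − (Σx)(Σy)/n = 7019 − 6554.428571 = 464.571429
b = Sxy/Sxx = 464.571429/96.857143 = 4.796460

4.796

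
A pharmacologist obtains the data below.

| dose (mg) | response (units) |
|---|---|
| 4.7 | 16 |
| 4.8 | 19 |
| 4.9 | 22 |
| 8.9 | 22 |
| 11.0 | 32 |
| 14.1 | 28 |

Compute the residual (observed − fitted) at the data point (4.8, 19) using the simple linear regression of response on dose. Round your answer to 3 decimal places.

-0.152

n = 6, Σx = 48.4, Σy = 139, Σxy = 1216.8, Σx² = 468.16
Sxx = Σx² − (Σx)²/n = 468.16 − 390.426667 = 77.733333
Sxy = Σxy − (Σx)(Σy)/n = 1216.8 − 1121.266667 = 95.533333
b = Sxy/Sxx = 95.533333/77.733333 = 1.228988
a = ȳ − b·x̄ = 23.166667 − 1.228988·8.066667 = 13.252830
ŷ(4.8) = 13.252830 + 1.228988·4.8 = 19.151973
residual = y − ŷ = 19 − 19.151973 = -0.151973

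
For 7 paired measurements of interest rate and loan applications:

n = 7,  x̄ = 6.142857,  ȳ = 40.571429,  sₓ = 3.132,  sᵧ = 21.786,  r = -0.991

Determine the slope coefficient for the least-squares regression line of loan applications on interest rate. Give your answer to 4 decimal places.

-6.8933

b = r · sᵧ/sₓ = -0.991 · 21.786/3.132 = -6.893335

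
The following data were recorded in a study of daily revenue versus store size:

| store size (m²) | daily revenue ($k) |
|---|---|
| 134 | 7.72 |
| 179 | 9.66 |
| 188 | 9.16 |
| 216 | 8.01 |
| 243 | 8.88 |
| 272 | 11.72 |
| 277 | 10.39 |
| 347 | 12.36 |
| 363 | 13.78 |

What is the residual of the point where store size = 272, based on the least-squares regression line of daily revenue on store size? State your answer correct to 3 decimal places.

n = 9, Σx = 2219, Σy = 91.68, Σxy = 23730.63, Σx² = 593937
Sxx = Σx² − (Σx)²/n = 593937 − 547106.777778 = 46830.222222
Sxy = Σxy − (Σx)(Σy)/n = 23730.63 − 22604.213333 = 1126.416667
b = Sxy/Sxx = 1126.416667/46830.222222 = 0.024053
a = ȳ − b·x̄ = 10.186667 − 0.024053·246.555556 = 4.256217
ŷ(272) = 4.256217 + 0.024053·272 = 10.798687
residual = y − ŷ = 11.72 − 10.798687 = 0.921313

0.921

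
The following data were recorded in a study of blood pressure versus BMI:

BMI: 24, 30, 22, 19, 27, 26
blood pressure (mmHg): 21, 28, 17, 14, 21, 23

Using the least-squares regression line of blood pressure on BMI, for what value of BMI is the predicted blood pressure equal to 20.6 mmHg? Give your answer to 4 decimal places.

24.6111

n = 6, Σx = 148, Σy = 124, Σxy = 3149, Σx² = 3726
Sxx = Σx² − (Σx)²/n = 3726 − 3650.666667 = 75.333333
Sxy = Σxy − (Σx)(Σy)/n = 3149 − 3058.666667 = 90.333333
b = Sxy/Sxx = 90.333333/75.333333 = 1.199115
a = ȳ − b·x̄ = 20.666667 − 1.199115·24.666667 = -8.911504
Set a + b·x = 20.6: x = (20.6 − (-8.911504)) / 1.199115 = 24.611070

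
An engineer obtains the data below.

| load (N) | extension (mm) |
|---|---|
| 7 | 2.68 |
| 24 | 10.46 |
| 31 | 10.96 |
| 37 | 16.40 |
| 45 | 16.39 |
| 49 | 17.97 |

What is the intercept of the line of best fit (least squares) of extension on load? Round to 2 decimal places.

0.78

n = 6, Σx = 193, Σy = 74.86, Σxy = 2834.44, Σx² = 7381
Sxx = Σx² − (Σx)²/n = 7381 − 6208.166667 = 1172.833333
Sxy = Σxy − (Σx)(Σy)/n = 2834.44 − 2407.996667 = 426.443333
b = Sxy/Sxx = 426.443333/1172.833333 = 0.363601
a = ȳ − b·x̄ = 12.476667 − 0.363601·32.166667 = 0.780836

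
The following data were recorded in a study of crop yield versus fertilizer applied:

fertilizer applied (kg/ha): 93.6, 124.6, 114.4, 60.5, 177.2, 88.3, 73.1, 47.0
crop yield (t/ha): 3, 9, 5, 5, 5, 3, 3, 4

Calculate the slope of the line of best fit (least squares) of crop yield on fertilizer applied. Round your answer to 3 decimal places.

n = 8, Σx = 778.7, Σy = 37, Σxy = 3834.9, Σx² = 87783.07
Sxx = Σx² − (Σx)²/n = 87783.07 − 75796.71125 = 11986.35875
Sxy = Σxy − (Σx)(Σy)/n = 3834.9 − 3601.4875 = 233.4125
b = Sxy/Sxx = 233.4125/11986.35875 = 0.019473

0.019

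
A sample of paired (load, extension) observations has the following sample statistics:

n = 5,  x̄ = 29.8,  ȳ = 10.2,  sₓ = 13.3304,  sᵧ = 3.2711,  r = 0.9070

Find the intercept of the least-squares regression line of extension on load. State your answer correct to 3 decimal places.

3.568

b = r · sᵧ/sₓ = 0.907 · 3.2711/13.3304 = 0.222566
a = ȳ − b·x̄ = 10.2 − 0.222566·29.8 = 3.567547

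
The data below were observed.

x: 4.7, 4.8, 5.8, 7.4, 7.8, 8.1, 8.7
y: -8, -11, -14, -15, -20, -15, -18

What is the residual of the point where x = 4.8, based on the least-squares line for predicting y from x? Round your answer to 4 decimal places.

n = 7, Σx = 47.3, Σy = -101, Σxy = -716.7, Σx² = 335.67
Sxx = Σx² − (Σx)²/n = 335.67 − 319.612857 = 16.057143
Sxy = Σxy − (Σx)(Σy)/n = -716.7 − (-682.471429) = -34.228571
b = Sxy/Sxx = -34.228571/16.057143 = -2.131673
a = ȳ − b·x̄ = -14.428571 − (-2.131673)·6.757143 = -0.024555
ŷ(4.8) = -0.024555 + (-2.131673)·4.8 = -10.256584
residual = y − ŷ = -11 − (-10.256584) = -0.743416

-0.7434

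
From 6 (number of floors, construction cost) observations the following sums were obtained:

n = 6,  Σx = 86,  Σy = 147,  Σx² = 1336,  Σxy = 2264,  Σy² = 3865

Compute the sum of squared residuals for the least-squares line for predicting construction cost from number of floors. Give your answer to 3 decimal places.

24.961

Sxx = Σx² − (Σx)²/n = 1336 − 1232.666667 = 103.333333
Sxy = Σxy − (Σx)(Σy)/n = 2264 − 2107 = 157
Syy = Σy² − (Σy)²/n = 3865 − 3601.5 = 263.5
b = Sxy/Sxx = 157/103.333333 = 1.519355
SSE = Syy − b·Sxy = 263.5 − 1.519355·157 = 24.961290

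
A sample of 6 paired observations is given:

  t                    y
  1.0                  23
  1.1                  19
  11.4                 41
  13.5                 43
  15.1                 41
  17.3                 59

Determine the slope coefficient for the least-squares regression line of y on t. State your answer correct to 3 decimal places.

n = 6, Σx = 59.4, Σy = 226, Σxy = 2731.6, Σx² = 841.72
Sxx = Σx² − (Σx)²/n = 841.72 − 588.06 = 253.66
Sxy = Σxy − (Σx)(Σy)/n = 2731.6 − 2237.4 = 494.2
b = Sxy/Sxx = 494.2/253.66 = 1.948277

1.948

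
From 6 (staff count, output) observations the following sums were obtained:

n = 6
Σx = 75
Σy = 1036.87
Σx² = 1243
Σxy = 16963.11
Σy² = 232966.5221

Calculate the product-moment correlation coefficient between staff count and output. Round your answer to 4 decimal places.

Sxx = Σx² − (Σx)²/n = 1243 − 937.5 = 305.5
Sxy = Σxy − (Σx)(Σy)/n = 16963.11 − 12960.875 = 4002.235
Syy = Σy² − (Σy)²/n = 232966.5221 − 179183.232817 = 53783.289283
r = Sxy/√(Sxx·Syy) = 4002.235/√(16430794.876058) = 4002.235/4053.491689 = 0.987355

0.9874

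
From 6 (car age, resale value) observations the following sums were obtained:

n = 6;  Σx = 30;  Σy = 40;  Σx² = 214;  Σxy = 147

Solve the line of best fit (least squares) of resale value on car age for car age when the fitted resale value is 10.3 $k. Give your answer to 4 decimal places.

Sxx = Σx² − (Σx)²/n = 214 − 150 = 64
Sxy = Σxy − (Σx)(Σy)/n = 147 − 200 = -53
b = Sxy/Sxx = -53/64 = -0.828125
a = ȳ − b·x̄ = 6.666667 − (-0.828125)·5 = 10.807292
Set a + b·x = 10.3: x = (10.3 − 10.807292) / (-0.828125) = 0.612579

0.6126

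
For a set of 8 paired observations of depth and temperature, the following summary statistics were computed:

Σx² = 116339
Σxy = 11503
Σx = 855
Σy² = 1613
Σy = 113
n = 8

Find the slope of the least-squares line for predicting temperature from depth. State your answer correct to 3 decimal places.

-0.023

Sxx = Σx² − (Σx)²/n = 116339 − 91378.125 = 24960.875
Sxy = Σxy − (Σx)(Σy)/n = 11503 − 12076.875 = -573.875
b = Sxy/Sxx = -573.875/24960.875 = -0.022991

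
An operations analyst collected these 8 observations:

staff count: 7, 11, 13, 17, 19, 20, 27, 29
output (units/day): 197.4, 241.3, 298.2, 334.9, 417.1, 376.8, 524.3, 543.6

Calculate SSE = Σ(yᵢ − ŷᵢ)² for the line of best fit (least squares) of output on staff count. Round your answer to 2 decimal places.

n = 8, Σx = 143, Σy = 2933.6, Σxy = 58987.4, Σx² = 2959, Σy² = 1184615.8
Sxx = Σx² − (Σx)²/n = 2959 − 2556.125 = 402.875
Sxy = Σxy − (Σx)(Σy)/n = 58987.4 − 52438.1 = 6549.3
Syy = Σy² − (Σy)²/n = 1184615.8 − 1075751.12 = 108864.68
b = Sxy/Sxx = 6549.3/402.875 = 16.256407
SSE = Syy − b·Sxy = 108864.68 − 16.256407·6549.3 = 2396.593149

2396.59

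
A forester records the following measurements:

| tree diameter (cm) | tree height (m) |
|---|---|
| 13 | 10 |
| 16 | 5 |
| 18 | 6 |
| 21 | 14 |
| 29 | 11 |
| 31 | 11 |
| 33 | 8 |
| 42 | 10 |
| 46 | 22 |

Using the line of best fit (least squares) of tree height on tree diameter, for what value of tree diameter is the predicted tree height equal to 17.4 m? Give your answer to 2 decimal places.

n = 9, Σx = 249, Σy = 97, Σxy = 2968, Σx² = 7961
Sxx = Σx² − (Σx)²/n = 7961 − 6889 = 1072
Sxy = Σxy − (Σx)(Σy)/n = 2968 − 2683.666667 = 284.333333
b = Sxy/Sxx = 284.333333/1072 = 0.265236
a = ȳ − b·x̄ = 10.777778 − 0.265236·27.666667 = 3.439573
Set a + b·x = 17.4: x = (17.4 − 3.439573) / 0.265236 = 52.633919

52.63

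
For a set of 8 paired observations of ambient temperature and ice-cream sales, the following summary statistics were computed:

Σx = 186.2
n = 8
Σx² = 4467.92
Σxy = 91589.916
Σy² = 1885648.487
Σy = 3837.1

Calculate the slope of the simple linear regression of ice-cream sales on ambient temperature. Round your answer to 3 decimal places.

17.011

Sxx = Σx² − (Σx)²/n = 4467.92 − 4333.805 = 134.115
Sxy = Σxy − (Σx)(Σy)/n = 91589.916 − 89308.5025 = 2281.4135
b = Sxy/Sxx = 2281.4135/134.115 = 17.010875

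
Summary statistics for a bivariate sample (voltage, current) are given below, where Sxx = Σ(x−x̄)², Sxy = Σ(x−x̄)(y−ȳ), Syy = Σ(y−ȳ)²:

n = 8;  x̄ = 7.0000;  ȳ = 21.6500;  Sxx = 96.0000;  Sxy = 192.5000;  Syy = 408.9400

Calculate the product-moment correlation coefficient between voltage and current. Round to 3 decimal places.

r = Sxy/√(Sxx·Syy) = 192.5/√(39258.24) = 192.5/198.136922 = 0.971550

0.972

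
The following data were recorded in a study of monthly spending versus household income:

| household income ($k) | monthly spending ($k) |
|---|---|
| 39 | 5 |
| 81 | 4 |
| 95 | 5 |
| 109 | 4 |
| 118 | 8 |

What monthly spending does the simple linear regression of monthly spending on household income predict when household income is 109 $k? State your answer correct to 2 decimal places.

5.61

n = 5, Σx = 442, Σy = 26, Σxy = 2374, Σx² = 42912
Sxx = Σx² − (Σx)²/n = 42912 − 39072.8 = 3839.2
Sxy = Σxy − (Σx)(Σy)/n = 2374 − 2298.4 = 75.6
b = Sxy/Sxx = 75.6/3839.2 = 0.019692
a = ȳ − b·x̄ = 5.2 − 0.019692·88.4 = 3.459262
ŷ(109) = a + b·109 = 3.459262 + 0.019692·109 = 5.605647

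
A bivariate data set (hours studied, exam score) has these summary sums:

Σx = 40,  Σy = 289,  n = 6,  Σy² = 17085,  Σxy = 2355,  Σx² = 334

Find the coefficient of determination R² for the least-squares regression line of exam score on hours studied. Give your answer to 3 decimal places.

Sxx = Σx² − (Σx)²/n = 334 − 266.666667 = 67.333333
Sxy = Σxy − (Σx)(Σy)/n = 2355 − 1926.666667 = 428.333333
Syy = Σy² − (Σy)²/n = 17085 − 13920.166667 = 3164.833333
R² = Sxy²/(Sxx·Syy) = (428.333333)²/(67.333333·3164.833333) = 0.860960

0.861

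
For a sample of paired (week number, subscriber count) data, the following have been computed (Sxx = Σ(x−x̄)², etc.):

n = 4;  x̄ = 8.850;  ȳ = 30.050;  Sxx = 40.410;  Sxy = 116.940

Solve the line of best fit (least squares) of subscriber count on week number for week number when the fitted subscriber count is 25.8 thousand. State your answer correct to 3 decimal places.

b = Sxy/Sxx = 116.94/40.41 = 2.893838
a = ȳ − b·x̄ = 30.05 − 2.893838·8.85 = 4.439532
Set a + b·x = 25.8: x = (25.8 − 4.439532) / 2.893838 = 7.381362

7.381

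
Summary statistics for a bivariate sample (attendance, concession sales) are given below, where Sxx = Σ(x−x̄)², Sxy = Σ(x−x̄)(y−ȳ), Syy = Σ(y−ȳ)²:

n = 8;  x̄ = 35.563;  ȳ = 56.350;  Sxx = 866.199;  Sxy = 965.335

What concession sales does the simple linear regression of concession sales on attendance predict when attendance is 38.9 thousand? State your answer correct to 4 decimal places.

b = Sxy/Sxx = 965.335/866.199 = 1.114449
a = ȳ − b·x̄ = 56.35 − 1.114449·35.563 = 16.716834
ŷ(38.9) = a + b·38.9 = 16.716834 + 1.114449·38.9 = 60.068918

60.0689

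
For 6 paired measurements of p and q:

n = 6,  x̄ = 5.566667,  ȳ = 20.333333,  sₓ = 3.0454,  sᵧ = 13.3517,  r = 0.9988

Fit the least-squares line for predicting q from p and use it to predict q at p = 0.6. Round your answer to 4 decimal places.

-1.4155

b = r · sᵧ/sₓ = 0.9988 · 13.3517/3.0454 = 4.378958
a = ȳ − b·x̄ = 20.333333 − 4.378958·5.566667 = -4.042867
ŷ(0.6) = a + b·0.6 = -4.042867 + 4.378958·0.6 = -1.415492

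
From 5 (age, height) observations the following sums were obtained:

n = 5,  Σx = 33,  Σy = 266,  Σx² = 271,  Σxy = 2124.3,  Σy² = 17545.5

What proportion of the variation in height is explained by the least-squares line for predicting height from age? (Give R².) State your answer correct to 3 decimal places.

Sxx = Σx² − (Σx)²/n = 271 − 217.8 = 53.2
Sxy = Σxy − (Σx)(Σy)/n = 2124.3 − 1755.6 = 368.7
Syy = Σy² − (Σy)²/n = 17545.5 − 14151.2 = 3394.3
R² = Sxy²/(Sxx·Syy) = (368.7)²/(53.2·3394.3) = 0.752808

0.753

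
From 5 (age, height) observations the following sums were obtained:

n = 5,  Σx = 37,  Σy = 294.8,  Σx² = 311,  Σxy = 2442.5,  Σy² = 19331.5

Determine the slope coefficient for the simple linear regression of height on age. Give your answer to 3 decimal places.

Sxx = Σx² − (Σx)²/n = 311 − 273.8 = 37.2
Sxy = Σxy − (Σx)(Σy)/n = 2442.5 − 2181.52 = 260.98
b = Sxy/Sxx = 260.98/37.2 = 7.015591

7.016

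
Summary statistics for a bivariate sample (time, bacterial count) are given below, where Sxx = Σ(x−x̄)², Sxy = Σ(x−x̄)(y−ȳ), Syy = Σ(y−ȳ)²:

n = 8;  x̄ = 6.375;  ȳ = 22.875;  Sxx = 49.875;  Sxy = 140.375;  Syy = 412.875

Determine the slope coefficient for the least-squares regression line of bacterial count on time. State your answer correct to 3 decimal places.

2.815

b = Sxy/Sxx = 140.375/49.875 = 2.814536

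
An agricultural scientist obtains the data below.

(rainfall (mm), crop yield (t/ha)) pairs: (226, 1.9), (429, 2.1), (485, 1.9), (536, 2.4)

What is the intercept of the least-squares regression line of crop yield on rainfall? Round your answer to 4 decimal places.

n = 4, Σx = 1676, Σy = 8.3, Σxy = 3538.2, Σx² = 757638
Sxx = Σx² − (Σx)²/n = 757638 − 702244 = 55394
Sxy = Σxy − (Σx)(Σy)/n = 3538.2 − 3477.7 = 60.5
b = Sxy/Sxx = 60.5/55394 = 0.001092
a = ȳ − b·x̄ = 2.075 − 0.001092·419 = 1.617378

1.6174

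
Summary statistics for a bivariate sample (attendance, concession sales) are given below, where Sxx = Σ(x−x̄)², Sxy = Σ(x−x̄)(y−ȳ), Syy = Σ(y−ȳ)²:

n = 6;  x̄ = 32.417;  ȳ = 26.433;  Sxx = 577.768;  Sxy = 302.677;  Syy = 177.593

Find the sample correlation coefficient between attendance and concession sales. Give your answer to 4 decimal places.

r = Sxy/√(Sxx·Syy) = 302.677/√(102607.552424) = 302.677/320.324136 = 0.944909

0.9449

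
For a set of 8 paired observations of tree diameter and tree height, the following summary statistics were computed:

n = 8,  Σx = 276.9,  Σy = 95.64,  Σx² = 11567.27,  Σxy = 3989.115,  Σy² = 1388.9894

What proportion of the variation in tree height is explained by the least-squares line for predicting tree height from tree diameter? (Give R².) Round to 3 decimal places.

Sxx = Σx² − (Σx)²/n = 11567.27 − 9584.20125 = 1983.06875
Sxy = Σxy − (Σx)(Σy)/n = 3989.115 − 3310.3395 = 678.7755
Syy = Σy² − (Σy)²/n = 1388.9894 − 1143.3762 = 245.6132
R² = Sxy²/(Sxx·Syy) = (678.7755)²/(1983.06875·245.6132) = 0.945938

0.946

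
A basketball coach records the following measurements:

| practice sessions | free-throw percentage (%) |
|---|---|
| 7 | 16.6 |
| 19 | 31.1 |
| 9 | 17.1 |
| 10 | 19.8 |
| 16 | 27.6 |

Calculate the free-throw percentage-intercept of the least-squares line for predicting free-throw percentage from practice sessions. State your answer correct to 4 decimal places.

6.8031

n = 5, Σx = 61, Σy = 112.2, Σxy = 1500.6, Σx² = 847
Sxx = Σx² − (Σx)²/n = 847 − 744.2 = 102.8
Sxy = Σxy − (Σx)(Σy)/n = 1500.6 − 1368.84 = 131.76
b = Sxy/Sxx = 131.76/102.8 = 1.281712
a = ȳ − b·x̄ = 22.44 − 1.281712·12.2 = 6.803113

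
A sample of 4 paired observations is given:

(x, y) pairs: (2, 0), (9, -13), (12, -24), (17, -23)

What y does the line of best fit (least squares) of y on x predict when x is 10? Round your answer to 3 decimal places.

n = 4, Σx = 40, Σy = -60, Σxy = -796, Σx² = 518
Sxx = Σx² − (Σx)²/n = 518 − 400 = 118
Sxy = Σxy − (Σx)(Σy)/n = -796 − (-600) = -196
b = Sxy/Sxx = -196/118 = -1.661017
a = ȳ − b·x̄ = -15 − (-1.661017)·10 = 1.610169
ŷ(10) = a + b·10 = 1.610169 + (-1.661017)·10 = -15

-15.000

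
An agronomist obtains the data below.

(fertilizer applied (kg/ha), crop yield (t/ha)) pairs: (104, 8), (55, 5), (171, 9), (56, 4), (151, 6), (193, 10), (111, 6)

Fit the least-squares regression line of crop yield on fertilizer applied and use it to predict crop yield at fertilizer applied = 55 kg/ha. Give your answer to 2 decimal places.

4.61

n = 7, Σx = 841, Σy = 48, Σxy = 6372, Σx² = 118589
Sxx = Σx² − (Σx)²/n = 118589 − 101040.142857 = 17548.857143
Sxy = Σxy − (Σx)(Σy)/n = 6372 − 5766.857143 = 605.142857
b = Sxy/Sxx = 605.142857/17548.857143 = 0.034483
a = ȳ − b·x̄ = 6.857143 − 0.034483·120.142857 = 2.714218
ŷ(55) = a + b·55 = 2.714218 + 0.034483·55 = 4.610801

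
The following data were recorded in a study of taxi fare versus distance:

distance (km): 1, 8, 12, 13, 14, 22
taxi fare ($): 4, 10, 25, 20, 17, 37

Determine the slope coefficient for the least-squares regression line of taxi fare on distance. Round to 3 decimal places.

1.565

n = 6, Σx = 70, Σy = 113, Σxy = 1696, Σx² = 1058
Sxx = Σx² − (Σx)²/n = 1058 − 816.666667 = 241.333333
Sxy = Σxy − (Σx)(Σy)/n = 1696 − 1318.333333 = 377.666667
b = Sxy/Sxx = 377.666667/241.333333 = 1.564917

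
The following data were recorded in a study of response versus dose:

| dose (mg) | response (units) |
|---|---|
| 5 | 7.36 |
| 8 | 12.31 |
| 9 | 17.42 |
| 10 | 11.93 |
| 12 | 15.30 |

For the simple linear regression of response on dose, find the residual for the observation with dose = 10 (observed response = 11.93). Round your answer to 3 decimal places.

-2.230

n = 5, Σx = 44, Σy = 64.32, Σxy = 594.96, Σx² = 414
Sxx = Σx² − (Σx)²/n = 414 − 387.2 = 26.8
Sxy = Σxy − (Σx)(Σy)/n = 594.96 − 566.016 = 28.944
b = Sxy/Sxx = 28.944/26.8 = 1.08
a = ȳ − b·x̄ = 12.864 − 1.08·8.8 = 3.36
ŷ(10) = 3.36 + 1.08·10 = 14.16
residual = y − ŷ = 11.93 − 14.16 = -2.23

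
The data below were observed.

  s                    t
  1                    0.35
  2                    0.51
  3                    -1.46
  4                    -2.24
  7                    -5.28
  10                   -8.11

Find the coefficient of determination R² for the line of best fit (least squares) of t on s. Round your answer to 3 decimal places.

0.986

n = 6, Σx = 27, Σy = -16.23, Σxy = -130.03, Σx² = 179, Σy² = 101.1823
Sxx = Σx² − (Σx)²/n = 179 − 121.5 = 57.5
Sxy = Σxy − (Σx)(Σy)/n = -130.03 − (-73.035) = -56.995
Syy = Σy² − (Σy)²/n = 101.1823 − 43.90215 = 57.28015
R² = Sxy²/(Sxx·Syy) = (-56.995)²/(57.5·57.28015) = 0.986283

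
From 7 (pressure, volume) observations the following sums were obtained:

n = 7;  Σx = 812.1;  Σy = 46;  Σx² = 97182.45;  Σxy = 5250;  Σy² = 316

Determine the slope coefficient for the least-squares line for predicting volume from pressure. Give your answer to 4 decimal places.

-0.0292

Sxx = Σx² − (Σx)²/n = 97182.45 − 94215.201429 = 2967.248571
Sxy = Σxy − (Σx)(Σy)/n = 5250 − 5336.657143 = -86.657143
b = Sxy/Sxx = -86.657143/2967.248571 = -0.029205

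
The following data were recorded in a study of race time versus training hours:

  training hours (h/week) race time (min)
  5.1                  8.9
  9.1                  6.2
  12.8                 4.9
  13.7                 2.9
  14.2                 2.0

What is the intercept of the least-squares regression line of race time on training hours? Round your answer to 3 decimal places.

n = 5, Σx = 54.9, Σy = 24.9, Σxy = 232.66, Σx² = 661.99
Sxx = Σx² − (Σx)²/n = 661.99 − 602.802 = 59.188
Sxy = Σxy − (Σx)(Σy)/n = 232.66 − 273.402 = -40.742
b = Sxy/Sxx = -40.742/59.188 = -0.688349
a = ȳ − b·x̄ = 4.98 − (-0.688349)·10.98 = 12.538072

12.538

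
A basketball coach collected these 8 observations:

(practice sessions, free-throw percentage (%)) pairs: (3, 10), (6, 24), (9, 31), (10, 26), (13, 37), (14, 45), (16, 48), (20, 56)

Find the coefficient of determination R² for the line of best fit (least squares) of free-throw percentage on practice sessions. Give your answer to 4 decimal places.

n = 8, Σx = 91, Σy = 277, Σxy = 3712, Σx² = 1247, Σy² = 11147
Sxx = Σx² − (Σx)²/n = 1247 − 1035.125 = 211.875
Sxy = Σxy − (Σx)(Σy)/n = 3712 − 3150.875 = 561.125
Syy = Σy² − (Σy)²/n = 11147 − 9591.125 = 1555.875
R² = Sxy²/(Sxx·Syy) = (561.125)²/(211.875·1555.875) = 0.955135

0.9551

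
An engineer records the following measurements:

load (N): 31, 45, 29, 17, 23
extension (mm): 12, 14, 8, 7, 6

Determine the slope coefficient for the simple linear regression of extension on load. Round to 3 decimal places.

n = 5, Σx = 145, Σy = 47, Σxy = 1491, Σx² = 4645
Sxx = Σx² − (Σx)²/n = 4645 − 4205 = 440
Sxy = Σxy − (Σx)(Σy)/n = 1491 − 1363 = 128
b = Sxy/Sxx = 128/440 = 0.290909

0.291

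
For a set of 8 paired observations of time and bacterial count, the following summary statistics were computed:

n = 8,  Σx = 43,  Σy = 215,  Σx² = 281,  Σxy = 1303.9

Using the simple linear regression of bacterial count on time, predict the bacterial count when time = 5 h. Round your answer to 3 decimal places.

25.760

Sxx = Σx² − (Σx)²/n = 281 − 231.125 = 49.875
Sxy = Σxy − (Σx)(Σy)/n = 1303.9 − 1155.625 = 148.275
b = Sxy/Sxx = 148.275/49.875 = 2.972932
a = ȳ − b·x̄ = 26.875 − 2.972932·5.375 = 10.895489
ŷ(5) = a + b·5 = 10.895489 + 2.972932·5 = 25.760150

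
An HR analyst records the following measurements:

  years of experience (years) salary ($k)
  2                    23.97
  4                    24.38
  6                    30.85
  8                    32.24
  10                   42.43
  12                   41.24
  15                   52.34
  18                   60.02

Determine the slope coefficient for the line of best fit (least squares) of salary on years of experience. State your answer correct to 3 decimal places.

2.338

n = 8, Σx = 75, Σy = 307.47, Σxy = 3373.12, Σx² = 913
Sxx = Σx² − (Σx)²/n = 913 − 703.125 = 209.875
Sxy = Σxy − (Σx)(Σy)/n = 3373.12 − 2882.53125 = 490.58875
b = Sxy/Sxx = 490.58875/209.875 = 2.337528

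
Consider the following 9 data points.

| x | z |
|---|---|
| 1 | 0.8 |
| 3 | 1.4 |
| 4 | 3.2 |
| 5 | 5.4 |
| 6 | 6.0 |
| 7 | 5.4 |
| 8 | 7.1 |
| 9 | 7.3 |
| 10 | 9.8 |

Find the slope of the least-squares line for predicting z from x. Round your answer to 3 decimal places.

n = 9, Σx = 53, Σy = 46.4, Σxy = 339.1, Σx² = 381
Sxx = Σx² − (Σx)²/n = 381 − 312.111111 = 68.888889
Sxy = Σxy − (Σx)(Σy)/n = 339.1 − 273.244444 = 65.855556
b = Sxy/Sxx = 65.855556/68.888889 = 0.955968

0.956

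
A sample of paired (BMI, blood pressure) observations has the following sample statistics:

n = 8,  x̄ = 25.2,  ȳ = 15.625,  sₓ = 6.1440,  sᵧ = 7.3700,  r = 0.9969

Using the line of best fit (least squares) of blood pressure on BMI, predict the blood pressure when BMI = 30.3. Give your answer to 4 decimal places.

b = r · sᵧ/sₓ = 0.9969 · 7.37/6.144 = 1.195826
a = ȳ − b·x̄ = 15.625 − 1.195826·25.2 = -14.509807
ŷ(30.3) = a + b·30.3 = -14.509807 + 1.195826·30.3 = 21.723711

21.7237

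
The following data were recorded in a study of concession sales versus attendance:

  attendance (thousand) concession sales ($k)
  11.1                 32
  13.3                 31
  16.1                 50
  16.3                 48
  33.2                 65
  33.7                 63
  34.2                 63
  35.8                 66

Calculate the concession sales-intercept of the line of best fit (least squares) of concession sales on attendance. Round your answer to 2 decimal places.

21.92

n = 8, Σx = 193.7, Σy = 418, Σxy = 11153.4, Σx² = 5514.21
Sxx = Σx² − (Σx)²/n = 5514.21 − 4689.96125 = 824.24875
Sxy = Σxy − (Σx)(Σy)/n = 11153.4 − 10120.825 = 1032.575
b = Sxy/Sxx = 1032.575/824.24875 = 1.252747
a = ȳ − b·x̄ = 52.25 − 1.252747·24.2125 = 21.917868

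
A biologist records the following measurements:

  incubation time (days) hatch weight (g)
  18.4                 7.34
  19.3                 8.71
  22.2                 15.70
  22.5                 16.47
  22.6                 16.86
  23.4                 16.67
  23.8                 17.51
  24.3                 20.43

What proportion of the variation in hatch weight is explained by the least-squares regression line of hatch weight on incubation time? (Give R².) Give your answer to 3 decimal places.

n = 8, Σx = 176.5, Σy = 119.69, Σxy = 2706.575, Σx² = 3925.39, Σy² = 1933.6241
Sxx = Σx² − (Σx)²/n = 3925.39 − 3894.03125 = 31.35875
Sxy = Σxy − (Σx)(Σy)/n = 2706.575 − 2640.660625 = 65.914375
Syy = Σy² − (Σy)²/n = 1933.6241 − 1790.712012 = 142.912088
R² = Sxy²/(Sxx·Syy) = (65.914375)²/(31.35875·142.912088) = 0.969466

0.969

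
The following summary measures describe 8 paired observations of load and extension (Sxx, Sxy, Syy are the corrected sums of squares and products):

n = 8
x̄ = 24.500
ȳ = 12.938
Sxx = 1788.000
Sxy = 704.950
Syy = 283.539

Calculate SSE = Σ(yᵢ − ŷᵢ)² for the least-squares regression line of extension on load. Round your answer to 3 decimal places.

5.600

b = Sxy/Sxx = 704.95/1788 = 0.394267
SSE = Syy − b·Sxy = 283.539 − 0.394267·704.95 = 5.600240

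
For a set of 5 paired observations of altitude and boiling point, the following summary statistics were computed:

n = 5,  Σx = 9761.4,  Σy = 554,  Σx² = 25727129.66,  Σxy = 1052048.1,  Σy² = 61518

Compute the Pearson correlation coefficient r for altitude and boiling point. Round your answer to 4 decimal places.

-0.9843

Sxx = Σx² − (Σx)²/n = 25727129.66 − 19056985.992 = 6670143.668
Sxy = Σxy − (Σx)(Σy)/n = 1052048.1 − 1081563.12 = -29515.02
Syy = Σy² − (Σy)²/n = 61518 − 61383.2 = 134.8
r = Sxy/√(Sxx·Syy) = -29515.02/√(899135366.4464) = -29515.02/29985.585978 = -0.984307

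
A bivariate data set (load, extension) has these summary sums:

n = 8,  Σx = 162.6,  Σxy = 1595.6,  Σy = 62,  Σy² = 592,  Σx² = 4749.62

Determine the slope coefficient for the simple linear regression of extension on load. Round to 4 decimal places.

Sxx = Σx² − (Σx)²/n = 4749.62 − 3304.845 = 1444.775
Sxy = Σxy − (Σx)(Σy)/n = 1595.6 − 1260.15 = 335.45
b = Sxy/Sxx = 335.45/1444.775 = 0.232181

0.2322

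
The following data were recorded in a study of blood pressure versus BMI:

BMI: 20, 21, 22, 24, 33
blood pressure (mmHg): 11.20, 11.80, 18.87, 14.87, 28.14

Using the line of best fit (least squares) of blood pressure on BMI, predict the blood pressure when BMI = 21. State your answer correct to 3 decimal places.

n = 5, Σx = 120, Σy = 84.88, Σxy = 2172.44, Σx² = 2990
Sxx = Σx² − (Σx)²/n = 2990 − 2880 = 110
Sxy = Σxy − (Σx)(Σy)/n = 2172.44 − 2037.12 = 135.32
b = Sxy/Sxx = 135.32/110 = 1.230182
a = ȳ − b·x̄ = 16.976 − 1.230182·24 = -12.548364
ŷ(21) = a + b·21 = -12.548364 + 1.230182·21 = 13.285455

13.285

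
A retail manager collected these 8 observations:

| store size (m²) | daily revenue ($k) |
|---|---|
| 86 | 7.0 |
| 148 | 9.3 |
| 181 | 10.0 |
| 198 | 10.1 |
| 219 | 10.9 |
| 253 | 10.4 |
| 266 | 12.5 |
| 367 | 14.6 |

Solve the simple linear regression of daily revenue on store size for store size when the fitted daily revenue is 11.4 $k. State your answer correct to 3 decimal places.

245.864

n = 8, Σx = 1718, Σy = 84.8, Σxy = 19489.7, Σx² = 418680
Sxx = Σx² − (Σx)²/n = 418680 − 368940.5 = 49739.5
Sxy = Σxy − (Σx)(Σy)/n = 19489.7 − 18210.8 = 1278.9
b = Sxy/Sxx = 1278.9/49739.5 = 0.025712
a = ȳ − b·x̄ = 10.6 − 0.025712·214.75 = 5.078357
Set a + b·x = 11.4: x = (11.4 − 5.078357) / 0.025712 = 245.863926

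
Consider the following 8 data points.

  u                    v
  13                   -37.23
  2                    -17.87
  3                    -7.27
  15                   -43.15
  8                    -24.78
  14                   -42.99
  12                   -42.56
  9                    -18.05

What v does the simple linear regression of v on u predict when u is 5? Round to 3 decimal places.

n = 8, Σx = 76, Σy = -233.9, Σxy = -2662.06, Σx² = 892
Sxx = Σx² − (Σx)²/n = 892 − 722 = 170
Sxy = Σxy − (Σx)(Σy)/n = -2662.06 − (-2222.05) = -440.01
b = Sxy/Sxx = -440.01/170 = -2.588294
a = ȳ − b·x̄ = -29.2375 − (-2.588294)·9.5 = -4.648706
ŷ(5) = a + b·5 = -4.648706 + (-2.588294)·5 = -17.590176

-17.590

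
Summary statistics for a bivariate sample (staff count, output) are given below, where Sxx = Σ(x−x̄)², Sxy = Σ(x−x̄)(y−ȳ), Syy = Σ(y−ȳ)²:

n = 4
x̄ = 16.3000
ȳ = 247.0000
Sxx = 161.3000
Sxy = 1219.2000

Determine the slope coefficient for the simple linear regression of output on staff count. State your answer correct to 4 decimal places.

7.5586

b = Sxy/Sxx = 1219.2/161.3 = 7.558586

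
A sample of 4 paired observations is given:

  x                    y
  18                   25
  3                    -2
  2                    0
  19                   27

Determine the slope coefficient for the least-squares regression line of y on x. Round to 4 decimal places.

1.6809

n = 4, Σx = 42, Σy = 50, Σxy = 957, Σx² = 698
Sxx = Σx² − (Σx)²/n = 698 − 441 = 257
Sxy = Σxy − (Σx)(Σy)/n = 957 − 525 = 432
b = Sxy/Sxx = 432/257 = 1.680934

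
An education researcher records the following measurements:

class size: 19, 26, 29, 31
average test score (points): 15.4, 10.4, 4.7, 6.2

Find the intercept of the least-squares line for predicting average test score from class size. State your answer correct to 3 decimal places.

31.975

n = 4, Σx = 105, Σy = 36.7, Σxy = 891.5, Σx² = 2839
Sxx = Σx² − (Σx)²/n = 2839 − 2756.25 = 82.75
Sxy = Σxy − (Σx)(Σy)/n = 891.5 − 963.375 = -71.875
b = Sxy/Sxx = -71.875/82.75 = -0.868580
a = ȳ − b·x̄ = 9.175 − (-0.868580)·26.25 = 31.975227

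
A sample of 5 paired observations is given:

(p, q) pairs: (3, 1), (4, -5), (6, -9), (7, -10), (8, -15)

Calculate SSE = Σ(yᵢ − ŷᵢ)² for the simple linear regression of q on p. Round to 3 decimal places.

8.128

n = 5, Σx = 28, Σy = -38, Σxy = -261, Σx² = 174, Σy² = 432
Sxx = Σx² − (Σx)²/n = 174 − 156.8 = 17.2
Sxy = Σxy − (Σx)(Σy)/n = -261 − (-212.8) = -48.2
Syy = Σy² − (Σy)²/n = 432 − 288.8 = 143.2
b = Sxy/Sxx = -48.2/17.2 = -2.802326
SSE = Syy − b·Sxy = 143.2 − (-2.802326)·(-48.2) = 8.127907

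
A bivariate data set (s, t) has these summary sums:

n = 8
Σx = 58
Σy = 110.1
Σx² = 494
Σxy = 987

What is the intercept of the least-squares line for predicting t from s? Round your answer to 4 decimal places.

Sxx = Σx² − (Σx)²/n = 494 − 420.5 = 73.5
Sxy = Σxy − (Σx)(Σy)/n = 987 − 798.225 = 188.775
b = Sxy/Sxx = 188.775/73.5 = 2.568367
a = ȳ − b·x̄ = 13.7625 − 2.568367·7.25 = -4.858163

-4.8582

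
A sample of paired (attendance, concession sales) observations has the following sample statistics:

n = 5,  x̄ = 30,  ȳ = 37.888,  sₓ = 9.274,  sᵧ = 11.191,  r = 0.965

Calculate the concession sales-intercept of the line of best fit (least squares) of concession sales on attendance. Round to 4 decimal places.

2.9538

b = r · sᵧ/sₓ = 0.965 · 11.191/9.274 = 1.164472
a = ȳ − b·x̄ = 37.888 − 1.164472·30 = 2.953835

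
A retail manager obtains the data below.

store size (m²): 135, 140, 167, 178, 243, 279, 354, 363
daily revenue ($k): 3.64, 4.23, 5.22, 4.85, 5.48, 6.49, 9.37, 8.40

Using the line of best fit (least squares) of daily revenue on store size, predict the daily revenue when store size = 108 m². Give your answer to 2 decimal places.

n = 8, Σx = 1859, Σy = 47.68, Σxy = 12327.17, Σx² = 491373
Sxx = Σx² − (Σx)²/n = 491373 − 431985.125 = 59387.875
Sxy = Σxy − (Σx)(Σy)/n = 12327.17 − 11079.64 = 1247.53
b = Sxy/Sxx = 1247.53/59387.875 = 0.021006
a = ȳ − b·x̄ = 5.96 − 0.021006·232.375 = 1.078620
ŷ(108) = a + b·108 = 1.078620 + 0.021006·108 = 3.347319

3.35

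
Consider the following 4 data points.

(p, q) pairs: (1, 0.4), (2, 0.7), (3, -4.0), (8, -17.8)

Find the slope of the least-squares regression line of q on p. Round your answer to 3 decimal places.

n = 4, Σx = 14, Σy = -20.7, Σxy = -152.6, Σx² = 78
Sxx = Σx² − (Σx)²/n = 78 − 49 = 29
Sxy = Σxy − (Σx)(Σy)/n = -152.6 − (-72.45) = -80.15
b = Sxy/Sxx = -80.15/29 = -2.763793

-2.764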